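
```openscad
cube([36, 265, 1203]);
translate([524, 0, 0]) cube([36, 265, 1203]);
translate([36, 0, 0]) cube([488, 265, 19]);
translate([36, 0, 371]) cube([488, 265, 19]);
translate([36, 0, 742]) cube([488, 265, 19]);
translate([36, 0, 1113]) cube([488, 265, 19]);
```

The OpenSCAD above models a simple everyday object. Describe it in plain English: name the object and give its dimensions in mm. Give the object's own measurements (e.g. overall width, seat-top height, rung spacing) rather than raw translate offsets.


An open bookshelf. Two side panels, each 36 mm thick, 265 mm deep and 1203 mm tall, stand 560 mm apart (outside-to-outside). Between them sit 4 shelves, each 19 mm thick and 265 mm deep, spanning the full gap between the sides. The bottom shelf rests on the floor (its underside at z = 0) and the clear gap between one shelf's top and the next shelf's underside is 352 mm.


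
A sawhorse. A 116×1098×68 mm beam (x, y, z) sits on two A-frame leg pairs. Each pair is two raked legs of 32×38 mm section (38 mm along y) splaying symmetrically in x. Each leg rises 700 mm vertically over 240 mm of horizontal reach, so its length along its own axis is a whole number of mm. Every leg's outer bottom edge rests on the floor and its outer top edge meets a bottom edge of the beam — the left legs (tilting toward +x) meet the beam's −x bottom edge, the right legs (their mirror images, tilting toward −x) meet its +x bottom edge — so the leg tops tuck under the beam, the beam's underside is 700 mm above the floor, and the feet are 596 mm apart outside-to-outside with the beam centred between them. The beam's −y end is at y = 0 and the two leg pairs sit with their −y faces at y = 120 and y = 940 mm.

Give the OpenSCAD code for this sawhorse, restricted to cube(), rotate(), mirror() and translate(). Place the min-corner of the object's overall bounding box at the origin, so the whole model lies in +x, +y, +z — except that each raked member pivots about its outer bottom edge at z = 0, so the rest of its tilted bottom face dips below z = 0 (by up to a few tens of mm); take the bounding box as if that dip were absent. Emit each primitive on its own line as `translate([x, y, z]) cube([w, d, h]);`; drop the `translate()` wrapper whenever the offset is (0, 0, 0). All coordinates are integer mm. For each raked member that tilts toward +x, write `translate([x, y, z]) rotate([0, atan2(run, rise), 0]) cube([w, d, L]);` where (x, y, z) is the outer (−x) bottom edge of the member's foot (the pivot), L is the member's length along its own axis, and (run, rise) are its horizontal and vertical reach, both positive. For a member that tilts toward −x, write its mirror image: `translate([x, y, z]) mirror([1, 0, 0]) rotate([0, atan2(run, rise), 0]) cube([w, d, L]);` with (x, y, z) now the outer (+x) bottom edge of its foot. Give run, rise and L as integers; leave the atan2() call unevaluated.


translate([240, 0, 700]) cube([116, 1098, 68]);
translate([0, 120, 0]) rotate([0, atan2(240, 700), 0]) cube([32, 38, 740]);
translate([596, 120, 0]) mirror([1, 0, 0]) rotate([0, atan2(240, 700), 0]) cube([32, 38, 740]);
translate([0, 940, 0]) rotate([0, atan2(240, 700), 0]) cube([32, 38, 740]);
translate([596, 940, 0]) mirror([1, 0, 0]) rotate([0, atan2(240, 700), 0]) cube([32, 38, 740]);


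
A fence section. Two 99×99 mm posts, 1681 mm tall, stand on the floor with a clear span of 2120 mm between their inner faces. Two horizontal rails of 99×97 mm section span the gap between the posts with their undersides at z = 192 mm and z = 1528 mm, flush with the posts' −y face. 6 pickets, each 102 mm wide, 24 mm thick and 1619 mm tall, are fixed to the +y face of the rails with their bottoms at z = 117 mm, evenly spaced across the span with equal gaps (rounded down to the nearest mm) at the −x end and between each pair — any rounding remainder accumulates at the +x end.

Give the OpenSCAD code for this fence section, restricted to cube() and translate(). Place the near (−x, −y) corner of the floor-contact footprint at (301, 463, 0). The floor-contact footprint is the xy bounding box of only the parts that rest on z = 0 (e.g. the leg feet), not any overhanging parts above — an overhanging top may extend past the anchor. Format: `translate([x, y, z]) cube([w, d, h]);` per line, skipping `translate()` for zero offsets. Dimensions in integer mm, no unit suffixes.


translate([301, 463, 0]) cube([99, 99, 1681]);
translate([2520, 463, 0]) cube([99, 99, 1681]);
translate([400, 463, 192]) cube([2120, 99, 97]);
translate([400, 463, 1528]) cube([2120, 99, 97]);
translate([615, 562, 117]) cube([102, 24, 1619]);
translate([932, 562, 117]) cube([102, 24, 1619]);
translate([1249, 562, 117]) cube([102, 24, 1619]);
translate([1566, 562, 117]) cube([102, 24, 1619]);
translate([1883, 562, 117]) cube([102, 24, 1619]);
translate([2200, 562, 117]) cube([102, 24, 1619]);


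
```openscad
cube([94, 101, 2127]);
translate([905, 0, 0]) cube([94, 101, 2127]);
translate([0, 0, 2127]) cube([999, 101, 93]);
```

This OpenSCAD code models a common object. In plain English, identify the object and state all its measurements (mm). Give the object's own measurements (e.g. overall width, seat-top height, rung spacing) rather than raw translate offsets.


A door frame. The clear opening is 811 mm wide and 2127 mm high. Two 94 mm wide jambs, 101 mm deep, stand either side of the opening from the floor to the top of the opening. A 93 mm thick head sits across the top of both jambs, spanning the full outside width of the frame.


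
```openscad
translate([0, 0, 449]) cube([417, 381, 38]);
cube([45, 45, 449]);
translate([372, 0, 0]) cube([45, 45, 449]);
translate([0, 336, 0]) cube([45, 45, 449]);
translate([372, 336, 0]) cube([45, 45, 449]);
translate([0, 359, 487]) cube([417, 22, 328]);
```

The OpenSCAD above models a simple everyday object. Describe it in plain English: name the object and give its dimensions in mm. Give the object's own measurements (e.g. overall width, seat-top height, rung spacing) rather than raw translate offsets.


A chair. The seat is a 417×381×38 mm slab with its top at z = 487 mm, on four 45×45 mm corner legs (flush with the seat edges, standing on z = 0). A flat backrest 22 mm thick, 328 mm tall, spans the full seat width and rises from the seat top along its +y edge, rear face flush with the rear of the seat.


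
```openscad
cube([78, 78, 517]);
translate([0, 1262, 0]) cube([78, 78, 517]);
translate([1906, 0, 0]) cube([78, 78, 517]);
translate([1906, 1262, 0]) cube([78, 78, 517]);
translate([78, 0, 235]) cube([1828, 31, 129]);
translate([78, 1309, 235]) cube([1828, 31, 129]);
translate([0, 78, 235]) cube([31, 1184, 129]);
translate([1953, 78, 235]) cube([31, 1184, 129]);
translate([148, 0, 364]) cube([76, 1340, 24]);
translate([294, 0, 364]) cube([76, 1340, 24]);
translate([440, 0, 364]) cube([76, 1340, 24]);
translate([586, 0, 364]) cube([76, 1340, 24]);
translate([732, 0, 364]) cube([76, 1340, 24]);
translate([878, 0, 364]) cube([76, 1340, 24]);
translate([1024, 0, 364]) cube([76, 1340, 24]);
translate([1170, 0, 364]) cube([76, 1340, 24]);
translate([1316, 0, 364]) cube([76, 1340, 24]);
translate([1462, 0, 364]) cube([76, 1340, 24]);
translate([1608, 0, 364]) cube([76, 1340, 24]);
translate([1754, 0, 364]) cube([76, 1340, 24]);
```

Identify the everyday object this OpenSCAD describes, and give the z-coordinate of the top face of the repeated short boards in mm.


A bed frame. The slat-top height is 388 mm.

Four posts, four rails, and a row of slats — a bed frame. Slats sit on the rails at z = 235 + 129 = 364; with slat thickness 24, the top is 388 mm.


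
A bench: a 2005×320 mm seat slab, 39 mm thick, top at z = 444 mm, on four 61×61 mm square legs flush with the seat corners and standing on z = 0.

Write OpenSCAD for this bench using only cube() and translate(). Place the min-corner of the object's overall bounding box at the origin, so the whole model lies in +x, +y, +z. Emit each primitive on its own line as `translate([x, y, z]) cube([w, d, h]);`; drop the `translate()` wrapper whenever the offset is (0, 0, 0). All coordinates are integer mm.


translate([0, 0, 405]) cube([2005, 320, 39]);
cube([61, 61, 405]);
translate([0, 259, 0]) cube([61, 61, 405]);
translate([1944, 0, 0]) cube([61, 61, 405]);
translate([1944, 259, 0]) cube([61, 61, 405]);


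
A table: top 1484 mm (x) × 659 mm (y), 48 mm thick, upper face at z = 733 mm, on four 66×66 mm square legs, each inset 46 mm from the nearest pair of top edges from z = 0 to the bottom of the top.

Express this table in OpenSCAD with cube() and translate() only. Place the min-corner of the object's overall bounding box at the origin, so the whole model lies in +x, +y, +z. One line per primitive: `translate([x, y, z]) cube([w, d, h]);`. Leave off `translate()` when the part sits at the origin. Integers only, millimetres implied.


// leg_h = 733 - 48 = 685
translate([0, 0, 685]) cube([1484, 659, 48]);
translate([46, 46, 0]) cube([66, 66, 685]);
translate([1372, 46, 0]) cube([66, 66, 685]);
translate([46, 547, 0]) cube([66, 66, 685]);
translate([1372, 547, 0]) cube([66, 66, 685]);


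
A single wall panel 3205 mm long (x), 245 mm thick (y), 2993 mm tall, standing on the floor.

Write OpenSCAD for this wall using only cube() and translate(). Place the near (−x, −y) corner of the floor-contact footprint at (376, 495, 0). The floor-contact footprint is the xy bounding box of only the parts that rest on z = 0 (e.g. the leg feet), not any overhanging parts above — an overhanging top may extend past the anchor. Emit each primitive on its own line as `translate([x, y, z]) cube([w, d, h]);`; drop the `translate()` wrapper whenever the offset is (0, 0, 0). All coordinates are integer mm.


translate([376, 495, 0]) cube([3205, 245, 2993]);


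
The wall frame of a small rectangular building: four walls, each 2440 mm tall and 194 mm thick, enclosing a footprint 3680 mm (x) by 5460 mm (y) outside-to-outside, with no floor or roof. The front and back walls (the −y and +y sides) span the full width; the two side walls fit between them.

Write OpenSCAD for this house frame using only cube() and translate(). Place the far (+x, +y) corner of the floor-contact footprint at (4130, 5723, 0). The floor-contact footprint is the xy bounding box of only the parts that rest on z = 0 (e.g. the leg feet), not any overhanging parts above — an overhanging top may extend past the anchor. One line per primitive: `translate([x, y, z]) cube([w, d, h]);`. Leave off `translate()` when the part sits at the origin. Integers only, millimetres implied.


translate([450, 263, 0]) cube([3680, 194, 2440]);
translate([450, 5529, 0]) cube([3680, 194, 2440]);
translate([450, 457, 0]) cube([194, 5072, 2440]);
translate([3936, 457, 0]) cube([194, 5072, 2440]);


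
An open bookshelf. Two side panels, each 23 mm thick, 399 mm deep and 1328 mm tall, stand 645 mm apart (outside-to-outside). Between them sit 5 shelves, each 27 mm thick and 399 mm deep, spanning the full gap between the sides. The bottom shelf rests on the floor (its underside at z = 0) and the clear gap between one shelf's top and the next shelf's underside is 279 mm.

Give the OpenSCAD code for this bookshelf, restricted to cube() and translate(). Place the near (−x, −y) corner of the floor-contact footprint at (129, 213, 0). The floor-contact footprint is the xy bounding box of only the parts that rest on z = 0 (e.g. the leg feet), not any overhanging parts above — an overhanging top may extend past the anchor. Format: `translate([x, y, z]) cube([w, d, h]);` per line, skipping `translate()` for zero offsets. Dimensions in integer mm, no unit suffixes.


translate([129, 213, 0]) cube([23, 399, 1328]);
translate([751, 213, 0]) cube([23, 399, 1328]);
translate([152, 213, 0]) cube([599, 399, 27]);
translate([152, 213, 306]) cube([599, 399, 27]);
translate([152, 213, 612]) cube([599, 399, 27]);
translate([152, 213, 918]) cube([599, 399, 27]);
translate([152, 213, 1224]) cube([599, 399, 27]);


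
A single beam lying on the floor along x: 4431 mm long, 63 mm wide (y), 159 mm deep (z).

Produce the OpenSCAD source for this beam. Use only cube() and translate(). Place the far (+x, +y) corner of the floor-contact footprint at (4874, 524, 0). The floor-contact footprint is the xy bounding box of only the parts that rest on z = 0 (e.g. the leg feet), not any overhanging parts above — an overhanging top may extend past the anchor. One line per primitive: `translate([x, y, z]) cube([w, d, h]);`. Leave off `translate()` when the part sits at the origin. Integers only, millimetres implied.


translate([443, 461, 0]) cube([4431, 63, 159]);


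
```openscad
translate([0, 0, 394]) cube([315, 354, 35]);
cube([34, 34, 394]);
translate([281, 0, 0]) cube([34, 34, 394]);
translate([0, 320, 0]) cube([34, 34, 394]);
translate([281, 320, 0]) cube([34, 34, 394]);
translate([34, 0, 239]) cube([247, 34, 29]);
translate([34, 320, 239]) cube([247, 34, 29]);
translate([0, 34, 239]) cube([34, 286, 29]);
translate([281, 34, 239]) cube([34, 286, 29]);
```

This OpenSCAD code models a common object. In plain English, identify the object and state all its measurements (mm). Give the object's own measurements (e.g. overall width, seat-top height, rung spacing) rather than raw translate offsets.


A simple wooden stool: a rectangular seat 315 mm (x) by 354 mm (y), 35 mm thick, top face at z = 429 mm, on four square legs, each 34×34 mm in cross-section. The legs rest on z = 0, each flush with a corner of the seat. Four stretchers, 34 mm wide and 29 mm tall, connect adjacent legs with their undersides at z = 239 mm, each running between the inner faces of the legs it joins and aligned with the legs' outer faces on the other axis.


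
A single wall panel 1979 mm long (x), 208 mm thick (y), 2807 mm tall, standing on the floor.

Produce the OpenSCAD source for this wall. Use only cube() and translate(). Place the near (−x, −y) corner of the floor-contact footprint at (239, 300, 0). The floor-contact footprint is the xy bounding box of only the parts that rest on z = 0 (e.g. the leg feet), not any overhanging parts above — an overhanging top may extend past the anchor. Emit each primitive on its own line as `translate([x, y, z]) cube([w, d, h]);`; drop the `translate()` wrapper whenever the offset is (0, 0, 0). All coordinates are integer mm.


translate([239, 300, 0]) cube([1979, 208, 2807]);


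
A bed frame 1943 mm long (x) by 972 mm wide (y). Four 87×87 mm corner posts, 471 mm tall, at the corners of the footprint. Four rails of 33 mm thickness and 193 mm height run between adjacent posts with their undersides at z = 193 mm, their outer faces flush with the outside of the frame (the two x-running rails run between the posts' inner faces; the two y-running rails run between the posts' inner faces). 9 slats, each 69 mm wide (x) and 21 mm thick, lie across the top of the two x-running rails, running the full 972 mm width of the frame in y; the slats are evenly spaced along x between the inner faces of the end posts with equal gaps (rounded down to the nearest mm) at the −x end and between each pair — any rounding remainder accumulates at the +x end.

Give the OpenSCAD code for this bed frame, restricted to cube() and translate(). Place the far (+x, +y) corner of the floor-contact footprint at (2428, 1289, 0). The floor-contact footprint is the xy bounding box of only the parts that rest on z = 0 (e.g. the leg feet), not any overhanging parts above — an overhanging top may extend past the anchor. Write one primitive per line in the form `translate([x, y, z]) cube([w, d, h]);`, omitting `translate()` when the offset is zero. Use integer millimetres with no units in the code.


translate([485, 317, 0]) cube([87, 87, 471]);
translate([485, 1202, 0]) cube([87, 87, 471]);
translate([2341, 317, 0]) cube([87, 87, 471]);
translate([2341, 1202, 0]) cube([87, 87, 471]);
translate([572, 317, 193]) cube([1769, 33, 193]);
translate([572, 1256, 193]) cube([1769, 33, 193]);
translate([485, 404, 193]) cube([33, 798, 193]);
translate([2395, 404, 193]) cube([33, 798, 193]);
translate([686, 317, 386]) cube([69, 972, 21]);
translate([869, 317, 386]) cube([69, 972, 21]);
translate([1052, 317, 386]) cube([69, 972, 21]);
translate([1235, 317, 386]) cube([69, 972, 21]);
translate([1418, 317, 386]) cube([69, 972, 21]);
translate([1601, 317, 386]) cube([69, 972, 21]);
translate([1784, 317, 386]) cube([69, 972, 21]);
translate([1967, 317, 386]) cube([69, 972, 21]);
translate([2150, 317, 386]) cube([69, 972, 21]);


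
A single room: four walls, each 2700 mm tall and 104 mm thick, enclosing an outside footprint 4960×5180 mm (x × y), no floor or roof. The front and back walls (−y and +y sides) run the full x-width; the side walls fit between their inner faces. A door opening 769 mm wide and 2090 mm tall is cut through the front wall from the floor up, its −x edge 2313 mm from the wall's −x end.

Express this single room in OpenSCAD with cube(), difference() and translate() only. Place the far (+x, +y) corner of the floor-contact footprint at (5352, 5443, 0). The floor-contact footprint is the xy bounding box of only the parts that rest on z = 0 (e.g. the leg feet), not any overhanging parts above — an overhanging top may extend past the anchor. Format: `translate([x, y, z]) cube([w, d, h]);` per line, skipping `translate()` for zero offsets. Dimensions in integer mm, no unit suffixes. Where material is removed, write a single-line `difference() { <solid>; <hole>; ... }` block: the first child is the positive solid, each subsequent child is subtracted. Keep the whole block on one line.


difference() { translate([392, 263, 0]) cube([4960, 104, 2700]); translate([2705, 263, 0]) cube([769, 104, 2090]); }
translate([392, 5339, 0]) cube([4960, 104, 2700]);
translate([392, 367, 0]) cube([104, 4972, 2700]);
translate([5248, 367, 0]) cube([104, 4972, 2700]);


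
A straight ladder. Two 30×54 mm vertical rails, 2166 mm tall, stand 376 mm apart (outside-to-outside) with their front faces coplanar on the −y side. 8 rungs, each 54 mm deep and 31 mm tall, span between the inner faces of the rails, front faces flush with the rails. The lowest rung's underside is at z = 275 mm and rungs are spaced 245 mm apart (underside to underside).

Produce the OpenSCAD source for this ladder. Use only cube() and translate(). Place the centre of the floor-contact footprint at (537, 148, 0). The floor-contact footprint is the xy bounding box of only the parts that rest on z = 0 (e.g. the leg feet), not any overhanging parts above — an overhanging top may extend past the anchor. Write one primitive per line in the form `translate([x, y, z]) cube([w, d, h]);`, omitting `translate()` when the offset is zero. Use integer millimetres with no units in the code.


// rung span = 376 - 2*30 = 316
// rung[k] z = 275 + k*245
translate([349, 121, 0]) cube([30, 54, 2166]);
translate([695, 121, 0]) cube([30, 54, 2166]);
translate([379, 121, 275]) cube([316, 54, 31]);
translate([379, 121, 520]) cube([316, 54, 31]);
translate([379, 121, 765]) cube([316, 54, 31]);
translate([379, 121, 1010]) cube([316, 54, 31]);
translate([379, 121, 1255]) cube([316, 54, 31]);
translate([379, 121, 1500]) cube([316, 54, 31]);
translate([379, 121, 1745]) cube([316, 54, 31]);
translate([379, 121, 1990]) cube([316, 54, 31]);


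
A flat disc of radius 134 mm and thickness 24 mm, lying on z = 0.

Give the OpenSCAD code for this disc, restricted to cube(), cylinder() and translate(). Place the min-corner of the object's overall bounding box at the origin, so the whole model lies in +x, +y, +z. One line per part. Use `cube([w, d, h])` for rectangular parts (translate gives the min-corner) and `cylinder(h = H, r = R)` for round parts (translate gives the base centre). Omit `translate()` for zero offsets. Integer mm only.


translate([134, 134, 0]) cylinder(h = 24, r = 134);


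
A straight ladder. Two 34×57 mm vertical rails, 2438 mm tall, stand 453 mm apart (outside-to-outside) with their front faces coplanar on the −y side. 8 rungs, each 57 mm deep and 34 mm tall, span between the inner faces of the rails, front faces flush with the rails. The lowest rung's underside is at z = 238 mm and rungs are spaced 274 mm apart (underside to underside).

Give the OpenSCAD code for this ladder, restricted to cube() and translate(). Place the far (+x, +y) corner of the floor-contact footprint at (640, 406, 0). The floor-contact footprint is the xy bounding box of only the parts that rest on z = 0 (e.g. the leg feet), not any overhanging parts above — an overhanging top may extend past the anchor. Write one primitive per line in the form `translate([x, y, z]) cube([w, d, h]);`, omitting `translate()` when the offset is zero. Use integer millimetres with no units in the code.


translate([187, 349, 0]) cube([34, 57, 2438]);
translate([606, 349, 0]) cube([34, 57, 2438]);
translate([221, 349, 238]) cube([385, 57, 34]);
translate([221, 349, 512]) cube([385, 57, 34]);
translate([221, 349, 786]) cube([385, 57, 34]);
translate([221, 349, 1060]) cube([385, 57, 34]);
translate([221, 349, 1334]) cube([385, 57, 34]);
translate([221, 349, 1608]) cube([385, 57, 34]);
translate([221, 349, 1882]) cube([385, 57, 34]);
translate([221, 349, 2156]) cube([385, 57, 34]);


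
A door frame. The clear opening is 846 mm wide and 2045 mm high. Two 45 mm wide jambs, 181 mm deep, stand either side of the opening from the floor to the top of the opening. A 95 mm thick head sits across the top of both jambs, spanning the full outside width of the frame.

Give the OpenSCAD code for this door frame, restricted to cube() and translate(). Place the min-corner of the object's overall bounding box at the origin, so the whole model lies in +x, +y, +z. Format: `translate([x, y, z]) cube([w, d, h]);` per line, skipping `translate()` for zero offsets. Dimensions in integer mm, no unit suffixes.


cube([45, 181, 2045]);
translate([891, 0, 0]) cube([45, 181, 2045]);
translate([0, 0, 2045]) cube([936, 181, 95]);


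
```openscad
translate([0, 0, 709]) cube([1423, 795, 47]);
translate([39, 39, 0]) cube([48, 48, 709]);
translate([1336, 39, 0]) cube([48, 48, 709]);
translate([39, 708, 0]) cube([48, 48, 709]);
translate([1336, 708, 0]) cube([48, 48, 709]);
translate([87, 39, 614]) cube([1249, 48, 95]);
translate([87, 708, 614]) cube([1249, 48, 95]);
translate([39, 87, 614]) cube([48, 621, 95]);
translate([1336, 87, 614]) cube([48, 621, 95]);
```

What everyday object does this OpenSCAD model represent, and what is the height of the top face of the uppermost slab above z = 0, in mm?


A table. The table height is 756 mm.

A 1423×795×47 slab sits at z = 709 on four 48 mm square posts — a table. The top surface is at 709 + 47 = 756 mm.


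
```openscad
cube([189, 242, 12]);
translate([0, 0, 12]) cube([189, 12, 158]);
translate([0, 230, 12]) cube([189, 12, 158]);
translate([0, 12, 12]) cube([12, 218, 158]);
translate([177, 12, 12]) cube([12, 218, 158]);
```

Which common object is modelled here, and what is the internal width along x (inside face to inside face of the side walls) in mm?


An open box. The internal width is 165 mm.

A 189×242 base slab with four walls standing on it — an open box. The base is 189 mm wide and the walls are 12 mm thick, so the internal width is 189 − 2 × 12 = 165 mm.


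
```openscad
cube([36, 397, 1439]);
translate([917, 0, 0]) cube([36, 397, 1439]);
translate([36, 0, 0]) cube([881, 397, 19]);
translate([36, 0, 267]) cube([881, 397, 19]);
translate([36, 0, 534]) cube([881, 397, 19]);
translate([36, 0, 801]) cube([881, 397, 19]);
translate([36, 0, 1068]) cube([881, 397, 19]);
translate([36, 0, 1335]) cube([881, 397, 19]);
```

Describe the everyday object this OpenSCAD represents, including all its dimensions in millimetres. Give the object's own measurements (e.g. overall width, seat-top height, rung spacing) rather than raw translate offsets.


An open bookshelf. Two side panels, each 36 mm thick, 397 mm deep and 1439 mm tall, stand 953 mm apart (outside-to-outside). Between them sit 6 shelves, each 19 mm thick and 397 mm deep, spanning the full gap between the sides. The bottom shelf rests on the floor (its underside at z = 0) and the clear gap between one shelf's top and the next shelf's underside is 248 mm.


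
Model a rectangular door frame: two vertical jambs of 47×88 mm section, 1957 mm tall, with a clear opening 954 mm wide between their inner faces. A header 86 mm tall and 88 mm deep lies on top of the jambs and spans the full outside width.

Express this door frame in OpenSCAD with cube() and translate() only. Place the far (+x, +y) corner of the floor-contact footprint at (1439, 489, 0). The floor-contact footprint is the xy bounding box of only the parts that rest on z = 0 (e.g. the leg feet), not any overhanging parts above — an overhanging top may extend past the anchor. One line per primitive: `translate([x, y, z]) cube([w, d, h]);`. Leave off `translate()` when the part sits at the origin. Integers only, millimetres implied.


translate([391, 401, 0]) cube([47, 88, 1957]);
translate([1392, 401, 0]) cube([47, 88, 1957]);
translate([391, 401, 1957]) cube([1048, 88, 86]);


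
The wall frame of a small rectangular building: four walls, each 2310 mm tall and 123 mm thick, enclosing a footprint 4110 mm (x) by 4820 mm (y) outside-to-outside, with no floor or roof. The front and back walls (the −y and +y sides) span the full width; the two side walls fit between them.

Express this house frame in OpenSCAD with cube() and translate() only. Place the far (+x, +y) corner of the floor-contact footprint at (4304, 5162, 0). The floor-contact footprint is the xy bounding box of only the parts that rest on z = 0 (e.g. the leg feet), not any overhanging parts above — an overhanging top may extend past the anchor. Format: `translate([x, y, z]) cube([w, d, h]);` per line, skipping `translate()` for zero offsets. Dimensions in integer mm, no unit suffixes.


translate([194, 342, 0]) cube([4110, 123, 2310]);
translate([194, 5039, 0]) cube([4110, 123, 2310]);
translate([194, 465, 0]) cube([123, 4574, 2310]);
translate([4181, 465, 0]) cube([123, 4574, 2310]);


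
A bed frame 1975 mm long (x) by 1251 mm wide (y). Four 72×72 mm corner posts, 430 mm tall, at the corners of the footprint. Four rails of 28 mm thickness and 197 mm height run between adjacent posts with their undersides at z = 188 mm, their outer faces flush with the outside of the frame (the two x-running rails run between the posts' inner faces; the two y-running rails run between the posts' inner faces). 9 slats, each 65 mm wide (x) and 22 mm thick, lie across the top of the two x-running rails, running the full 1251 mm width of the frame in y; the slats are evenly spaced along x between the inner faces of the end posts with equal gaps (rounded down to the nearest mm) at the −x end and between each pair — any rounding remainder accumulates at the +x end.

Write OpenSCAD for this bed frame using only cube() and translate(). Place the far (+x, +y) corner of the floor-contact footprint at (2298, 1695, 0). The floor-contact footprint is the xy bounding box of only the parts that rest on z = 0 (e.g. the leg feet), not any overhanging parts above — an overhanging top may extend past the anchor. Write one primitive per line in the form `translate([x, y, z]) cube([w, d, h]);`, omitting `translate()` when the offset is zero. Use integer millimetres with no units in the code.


// slat z = rail_z + rail_h = 188 + 197 = 385
// slat gap = ⌊(1831 − 9·65) / 10⌋ = 124
translate([323, 444, 0]) cube([72, 72, 430]);
translate([323, 1623, 0]) cube([72, 72, 430]);
translate([2226, 444, 0]) cube([72, 72, 430]);
translate([2226, 1623, 0]) cube([72, 72, 430]);
translate([395, 444, 188]) cube([1831, 28, 197]);
translate([395, 1667, 188]) cube([1831, 28, 197]);
translate([323, 516, 188]) cube([28, 1107, 197]);
translate([2270, 516, 188]) cube([28, 1107, 197]);
translate([519, 444, 385]) cube([65, 1251, 22]);
translate([708, 444, 385]) cube([65, 1251, 22]);
translate([897, 444, 385]) cube([65, 1251, 22]);
translate([1086, 444, 385]) cube([65, 1251, 22]);
translate([1275, 444, 385]) cube([65, 1251, 22]);
translate([1464, 444, 385]) cube([65, 1251, 22]);
translate([1653, 444, 385]) cube([65, 1251, 22]);
translate([1842, 444, 385]) cube([65, 1251, 22]);
translate([2031, 444, 385]) cube([65, 1251, 22]);


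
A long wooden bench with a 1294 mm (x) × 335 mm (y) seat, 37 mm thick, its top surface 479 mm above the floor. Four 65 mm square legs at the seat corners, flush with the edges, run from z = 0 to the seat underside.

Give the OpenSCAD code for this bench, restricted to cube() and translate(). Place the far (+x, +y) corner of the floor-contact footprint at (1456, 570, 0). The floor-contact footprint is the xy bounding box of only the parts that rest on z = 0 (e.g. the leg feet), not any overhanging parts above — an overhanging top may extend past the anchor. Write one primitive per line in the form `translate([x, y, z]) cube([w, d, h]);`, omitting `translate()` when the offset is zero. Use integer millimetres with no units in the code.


translate([162, 235, 442]) cube([1294, 335, 37]);
translate([162, 235, 0]) cube([65, 65, 442]);
translate([162, 505, 0]) cube([65, 65, 442]);
translate([1391, 235, 0]) cube([65, 65, 442]);
translate([1391, 505, 0]) cube([65, 65, 442]);


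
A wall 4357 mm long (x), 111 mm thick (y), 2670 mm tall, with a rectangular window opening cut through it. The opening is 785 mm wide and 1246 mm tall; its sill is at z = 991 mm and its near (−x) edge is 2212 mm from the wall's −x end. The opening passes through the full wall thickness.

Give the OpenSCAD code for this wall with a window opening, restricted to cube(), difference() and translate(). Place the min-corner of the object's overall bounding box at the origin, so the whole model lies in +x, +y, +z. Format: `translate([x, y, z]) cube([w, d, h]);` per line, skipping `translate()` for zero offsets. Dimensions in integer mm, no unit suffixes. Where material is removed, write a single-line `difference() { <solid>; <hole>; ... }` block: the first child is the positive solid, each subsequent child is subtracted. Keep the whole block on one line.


difference() { cube([4357, 111, 2670]); translate([2212, 0, 991]) cube([785, 111, 1246]); }


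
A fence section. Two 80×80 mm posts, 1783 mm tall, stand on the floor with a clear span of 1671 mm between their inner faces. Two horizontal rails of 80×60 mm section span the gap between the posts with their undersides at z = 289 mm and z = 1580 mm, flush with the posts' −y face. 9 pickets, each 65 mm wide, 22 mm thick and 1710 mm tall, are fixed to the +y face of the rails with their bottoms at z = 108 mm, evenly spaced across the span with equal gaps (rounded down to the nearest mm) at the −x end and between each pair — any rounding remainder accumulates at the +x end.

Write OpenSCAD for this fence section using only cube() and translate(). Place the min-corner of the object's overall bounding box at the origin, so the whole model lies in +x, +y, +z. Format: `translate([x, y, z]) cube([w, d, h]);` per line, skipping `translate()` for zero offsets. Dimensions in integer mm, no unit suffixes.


cube([80, 80, 1783]);
translate([1751, 0, 0]) cube([80, 80, 1783]);
translate([80, 0, 289]) cube([1671, 80, 60]);
translate([80, 0, 1580]) cube([1671, 80, 60]);
translate([188, 80, 108]) cube([65, 22, 1710]);
translate([361, 80, 108]) cube([65, 22, 1710]);
translate([534, 80, 108]) cube([65, 22, 1710]);
translate([707, 80, 108]) cube([65, 22, 1710]);
translate([880, 80, 108]) cube([65, 22, 1710]);
translate([1053, 80, 108]) cube([65, 22, 1710]);
translate([1226, 80, 108]) cube([65, 22, 1710]);
translate([1399, 80, 108]) cube([65, 22, 1710]);
translate([1572, 80, 108]) cube([65, 22, 1710]);


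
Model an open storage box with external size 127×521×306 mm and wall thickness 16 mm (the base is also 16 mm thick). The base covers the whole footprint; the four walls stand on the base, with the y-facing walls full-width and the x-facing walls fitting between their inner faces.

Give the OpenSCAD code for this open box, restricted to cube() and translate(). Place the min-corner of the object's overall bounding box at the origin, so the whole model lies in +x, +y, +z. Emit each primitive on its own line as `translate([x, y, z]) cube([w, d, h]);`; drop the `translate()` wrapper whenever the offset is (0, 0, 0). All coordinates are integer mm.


cube([127, 521, 16]);
translate([0, 0, 16]) cube([127, 16, 290]);
translate([0, 505, 16]) cube([127, 16, 290]);
translate([0, 16, 16]) cube([16, 489, 290]);
translate([111, 16, 16]) cube([16, 489, 290]);


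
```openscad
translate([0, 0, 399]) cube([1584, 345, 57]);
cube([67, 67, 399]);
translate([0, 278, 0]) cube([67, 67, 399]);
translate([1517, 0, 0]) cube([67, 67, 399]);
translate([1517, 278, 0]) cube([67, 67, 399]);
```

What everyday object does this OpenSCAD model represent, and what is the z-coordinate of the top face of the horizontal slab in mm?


A bench. The seat-top height is 456 mm.

A long slab on four corner posts — a bench. The slab sits at z = 399 with thickness 57, so the top is 399 + 57 = 456 mm.


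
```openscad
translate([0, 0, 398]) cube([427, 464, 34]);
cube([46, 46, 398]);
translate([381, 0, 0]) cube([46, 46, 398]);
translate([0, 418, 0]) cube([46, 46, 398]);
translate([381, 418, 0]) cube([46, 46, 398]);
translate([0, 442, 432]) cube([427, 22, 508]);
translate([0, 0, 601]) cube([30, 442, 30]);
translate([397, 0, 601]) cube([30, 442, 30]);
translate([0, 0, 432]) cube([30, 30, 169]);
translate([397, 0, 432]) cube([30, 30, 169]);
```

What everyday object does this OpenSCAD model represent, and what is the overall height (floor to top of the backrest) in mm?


A chair. The overall height is 940 mm.

A slab on four corner posts with a tall panel at the back — a chair. The seat slab sits at z = 398 with thickness 34, and the 508 mm backrest starts at the seat top, so the overall height is 398 + 34 + 508 = 940 mm.


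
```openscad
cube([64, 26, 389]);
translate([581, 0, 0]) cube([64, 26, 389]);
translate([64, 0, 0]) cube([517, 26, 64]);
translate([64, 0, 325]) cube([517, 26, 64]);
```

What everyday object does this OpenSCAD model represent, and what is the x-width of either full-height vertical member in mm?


A picture frame. The border width is 64 mm.

Four thin pieces enclosing a rectangular opening — a picture frame. The two full-height stiles are 389 mm tall; the top rail sits at z = 325 and is 64 mm tall, so the border above the opening is 389 − 325 = 64 mm, matching the stile x-width.


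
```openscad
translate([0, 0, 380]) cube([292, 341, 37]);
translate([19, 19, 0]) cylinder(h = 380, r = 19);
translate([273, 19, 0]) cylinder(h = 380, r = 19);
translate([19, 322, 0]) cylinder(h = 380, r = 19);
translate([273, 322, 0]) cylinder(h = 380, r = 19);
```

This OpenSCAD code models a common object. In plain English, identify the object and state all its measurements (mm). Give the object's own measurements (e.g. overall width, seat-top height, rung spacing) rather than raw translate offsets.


A four-legged stool. The seat is a 292×341×37 mm slab whose top surface is at z = 417 mm; four round legs, each 38 mm in diameter, run from the floor (z = 0) to the underside of the seat, each leg's axis is inset half a diameter from the nearest pair of seat edges (so the leg's bounding box is flush with the corner).


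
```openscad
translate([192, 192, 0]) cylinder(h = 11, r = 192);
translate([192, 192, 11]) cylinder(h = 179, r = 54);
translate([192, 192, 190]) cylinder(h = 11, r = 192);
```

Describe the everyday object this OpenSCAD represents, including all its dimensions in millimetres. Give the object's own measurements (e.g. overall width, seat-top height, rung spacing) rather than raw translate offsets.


A spool: two coaxial disc flanges of radius 192 mm and thickness 11 mm, joined by a core cylinder of radius 54 mm and height 179 mm. The lower flange rests on z = 0 and the three cylinders share a vertical axis.


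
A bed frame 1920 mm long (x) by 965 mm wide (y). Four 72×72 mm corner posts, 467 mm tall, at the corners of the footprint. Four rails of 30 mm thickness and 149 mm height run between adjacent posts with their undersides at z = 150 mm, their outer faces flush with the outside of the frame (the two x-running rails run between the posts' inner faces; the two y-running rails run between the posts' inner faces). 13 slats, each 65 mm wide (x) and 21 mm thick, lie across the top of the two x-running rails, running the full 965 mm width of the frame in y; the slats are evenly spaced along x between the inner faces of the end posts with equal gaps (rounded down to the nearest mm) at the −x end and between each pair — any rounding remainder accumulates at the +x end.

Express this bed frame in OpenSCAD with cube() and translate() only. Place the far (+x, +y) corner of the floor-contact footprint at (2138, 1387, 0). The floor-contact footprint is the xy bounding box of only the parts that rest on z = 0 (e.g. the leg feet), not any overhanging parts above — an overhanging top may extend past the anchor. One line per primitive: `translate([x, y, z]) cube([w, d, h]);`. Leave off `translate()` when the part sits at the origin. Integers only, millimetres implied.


translate([218, 422, 0]) cube([72, 72, 467]);
translate([218, 1315, 0]) cube([72, 72, 467]);
translate([2066, 422, 0]) cube([72, 72, 467]);
translate([2066, 1315, 0]) cube([72, 72, 467]);
translate([290, 422, 150]) cube([1776, 30, 149]);
translate([290, 1357, 150]) cube([1776, 30, 149]);
translate([218, 494, 150]) cube([30, 821, 149]);
translate([2108, 494, 150]) cube([30, 821, 149]);
translate([356, 422, 299]) cube([65, 965, 21]);
translate([487, 422, 299]) cube([65, 965, 21]);
translate([618, 422, 299]) cube([65, 965, 21]);
translate([749, 422, 299]) cube([65, 965, 21]);
translate([880, 422, 299]) cube([65, 965, 21]);
translate([1011, 422, 299]) cube([65, 965, 21]);
translate([1142, 422, 299]) cube([65, 965, 21]);
translate([1273, 422, 299]) cube([65, 965, 21]);
translate([1404, 422, 299]) cube([65, 965, 21]);
translate([1535, 422, 299]) cube([65, 965, 21]);
translate([1666, 422, 299]) cube([65, 965, 21]);
translate([1797, 422, 299]) cube([65, 965, 21]);
translate([1928, 422, 299]) cube([65, 965, 21]);


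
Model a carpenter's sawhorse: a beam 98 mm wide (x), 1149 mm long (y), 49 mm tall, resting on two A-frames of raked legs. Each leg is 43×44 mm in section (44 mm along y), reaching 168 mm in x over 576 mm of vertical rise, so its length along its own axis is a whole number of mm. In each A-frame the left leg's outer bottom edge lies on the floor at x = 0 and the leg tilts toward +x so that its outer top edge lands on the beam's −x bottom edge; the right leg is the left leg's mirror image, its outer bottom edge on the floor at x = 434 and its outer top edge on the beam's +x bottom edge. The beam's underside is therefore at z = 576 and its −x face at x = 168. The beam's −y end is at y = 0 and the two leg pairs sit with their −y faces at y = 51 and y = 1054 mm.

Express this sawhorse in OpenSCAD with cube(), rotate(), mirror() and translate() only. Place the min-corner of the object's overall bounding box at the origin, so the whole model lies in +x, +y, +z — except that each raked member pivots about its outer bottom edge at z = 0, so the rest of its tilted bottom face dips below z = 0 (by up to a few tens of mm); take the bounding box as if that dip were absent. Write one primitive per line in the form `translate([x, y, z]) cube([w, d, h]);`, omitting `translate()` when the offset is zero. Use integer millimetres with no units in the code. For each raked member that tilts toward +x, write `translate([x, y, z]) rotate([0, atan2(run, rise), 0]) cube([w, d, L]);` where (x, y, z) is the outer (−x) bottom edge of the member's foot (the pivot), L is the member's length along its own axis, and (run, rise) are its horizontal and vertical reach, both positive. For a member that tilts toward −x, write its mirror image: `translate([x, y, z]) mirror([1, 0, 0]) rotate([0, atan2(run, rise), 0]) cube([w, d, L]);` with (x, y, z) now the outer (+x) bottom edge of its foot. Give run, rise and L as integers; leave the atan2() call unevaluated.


translate([168, 0, 576]) cube([98, 1149, 49]);
translate([0, 51, 0]) rotate([0, atan2(168, 576), 0]) cube([43, 44, 600]);
translate([434, 51, 0]) mirror([1, 0, 0]) rotate([0, atan2(168, 576), 0]) cube([43, 44, 600]);
translate([0, 1054, 0]) rotate([0, atan2(168, 576), 0]) cube([43, 44, 600]);
translate([434, 1054, 0]) mirror([1, 0, 0]) rotate([0, atan2(168, 576), 0]) cube([43, 44, 600]);
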